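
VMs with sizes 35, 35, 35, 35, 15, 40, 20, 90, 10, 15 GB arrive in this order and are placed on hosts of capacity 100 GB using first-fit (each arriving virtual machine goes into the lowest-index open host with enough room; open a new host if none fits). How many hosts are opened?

4

  35 → host 1 (new)  [load 35/100]
  35 → host 1  [load 70/100]
  35 → host 2 (new)  [load 35/100]
  35 → host 2  [load 70/100]
  15 → host 1  [load 85/100]
  40 → host 3 (new)  [load 40/100]
  20 → host 2  [load 90/100]
  90 → host 4 (new)  [load 90/100]
  10 → host 1  [load 95/100]
  15 → host 3  [load 55/100]
4 hosts opened.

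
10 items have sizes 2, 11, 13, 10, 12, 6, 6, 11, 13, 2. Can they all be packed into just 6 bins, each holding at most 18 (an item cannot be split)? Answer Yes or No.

A valid assignment using 6 bins:
  bin 1: 13 + 2 + 2 = 17
  bin 2: 13 = 13
  bin 3: 12 + 6 = 18
  bin 4: 11 + 6 = 17
  bin 5: 11 = 11
  bin 6: 10 = 10
Every load is within 18, so 6 bins suffice.

Yes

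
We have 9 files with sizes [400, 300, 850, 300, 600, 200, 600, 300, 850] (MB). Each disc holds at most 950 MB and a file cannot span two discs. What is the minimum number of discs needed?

5

Total = 850 + 850 + 600 + 600 + 400 + 300 + 300 + 300 + 200 = 4400 MB.
Lower bound: ⌈4400/950⌉ = 5 discs.
A packing using 5 discs:
  disc 1: 850 = 850
  disc 2: 850 = 850
  disc 3: 600 + 300 = 900
  disc 4: 600 + 300 = 900
  disc 5: 400 + 300 + 200 = 900
This matches the lower bound, so 5 is optimal.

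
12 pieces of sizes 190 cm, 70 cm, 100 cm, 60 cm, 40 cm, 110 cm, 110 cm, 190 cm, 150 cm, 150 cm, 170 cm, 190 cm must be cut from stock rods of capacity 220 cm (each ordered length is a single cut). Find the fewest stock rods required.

Total = 190 + 190 + 190 + 170 + 150 + 150 + 110 + 110 + 100 + 70 + 60 + 40 = 1530 cm.
Lower bound: ⌈1530/220⌉ = 7 stock rods.
A packing using 8 stock rods:
  stock rod 1: 190 = 190
  stock rod 2: 190 = 190
  stock rod 3: 190 = 190
  stock rod 4: 170 + 40 = 210
  stock rod 5: 150 + 70 = 220
  stock rod 6: 150 + 60 = 210
  stock rod 7: 110 + 110 = 220
  stock rod 8: 100 = 100
No arrangement into 7 stock rods stays within capacity, so 8 is optimal.

8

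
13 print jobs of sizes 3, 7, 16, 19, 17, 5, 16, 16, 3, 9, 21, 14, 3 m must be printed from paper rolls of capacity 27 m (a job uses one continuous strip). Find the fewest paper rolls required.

Total = 21 + 19 + 17 + 16 + 16 + 16 + 14 + 9 + 7 + 5 + 3 + 3 + 3 = 149 m.
Lower bound: ⌈149/27⌉ = 6 paper rolls.
Also, 7 print jobs each exceed 27/2 m, and no two of those can share a roll, so at least 7 paper rolls are needed.
A packing using 7 paper rolls:
  roll 1: 21 + 5 = 26
  roll 2: 19 + 7 = 26
  roll 3: 17 + 9 = 26
  roll 4: 16 + 3 + 3 + 3 = 25
  roll 5: 16 = 16
  roll 6: 16 = 16
  roll 7: 14 = 14
This matches the lower bound, so 7 is optimal.

7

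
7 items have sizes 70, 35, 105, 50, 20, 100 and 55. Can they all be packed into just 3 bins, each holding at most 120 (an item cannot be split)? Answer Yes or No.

No

Total = 435; ⌈435/120⌉ = 4.
At least 4 bins are required, but only 3 are allowed.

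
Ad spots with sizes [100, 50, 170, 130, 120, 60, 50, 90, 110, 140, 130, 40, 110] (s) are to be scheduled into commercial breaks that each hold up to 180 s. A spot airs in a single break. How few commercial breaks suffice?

9

Total = 170 + 140 + 130 + 130 + 120 + 110 + 110 + 100 + 90 + 60 + 50 + 50 + 40 = 1300 s.
Lower bound: ⌈1300/180⌉ = 8 commercial breaks.
A packing using 9 commercial breaks:
  break 1: 170 = 170
  break 2: 140 + 40 = 180
  break 3: 130 + 50 = 180
  break 4: 130 + 50 = 180
  break 5: 120 + 60 = 180
  break 6: 110 = 110
  break 7: 110 = 110
  break 8: 100 = 100
  break 9: 90 = 90
No arrangement into 8 commercial breaks stays within capacity, so 9 is optimal.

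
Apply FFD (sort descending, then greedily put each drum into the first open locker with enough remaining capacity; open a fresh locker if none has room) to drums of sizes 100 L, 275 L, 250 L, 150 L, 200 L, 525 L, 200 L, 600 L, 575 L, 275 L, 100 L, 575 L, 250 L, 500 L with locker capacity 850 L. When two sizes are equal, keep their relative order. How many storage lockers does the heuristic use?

Sorted descending: 600, 575, 575, 525, 500, 275, 275, 250, 250, 200, 200, 150, 100, 100.
  600 → locker 1 (new)  [load 600/850]
  575 → locker 2 (new)  [load 575/850]
  575 → locker 3 (new)  [load 575/850]
  525 → locker 4 (new)  [load 525/850]
  500 → locker 5 (new)  [load 500/850]
  275 → locker 2  [load 850/850]
  275 → locker 3  [load 850/850]
  250 → locker 1  [load 850/850]
  250 → locker 4  [load 775/850]
  200 → locker 5  [load 700/850]
  200 → locker 6 (new)  [load 200/850]
  150 → locker 5  [load 850/850]
  100 → locker 6  [load 300/850]
  100 → locker 6  [load 400/850]
6 storage lockers opened.

6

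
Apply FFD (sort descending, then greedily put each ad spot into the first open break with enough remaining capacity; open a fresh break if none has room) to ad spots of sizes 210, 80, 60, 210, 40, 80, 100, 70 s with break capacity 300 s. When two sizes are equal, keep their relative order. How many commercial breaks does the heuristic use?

Sorted descending: 210, 210, 100, 80, 80, 70, 60, 40.
  210 → break 1 (new)  [load 210/300]
  210 → break 2 (new)  [load 210/300]
  100 → break 3 (new)  [load 100/300]
  80 → break 1  [load 290/300]
  80 → break 2  [load 290/300]
  70 → break 3  [load 170/300]
  60 → break 3  [load 230/300]
  40 → break 3  [load 270/300]
3 commercial breaks opened.

3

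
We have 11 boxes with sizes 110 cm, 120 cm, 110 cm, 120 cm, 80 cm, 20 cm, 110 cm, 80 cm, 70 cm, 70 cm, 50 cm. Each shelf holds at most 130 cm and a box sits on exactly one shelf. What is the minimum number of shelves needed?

Total = 120 + 120 + 110 + 110 + 110 + 80 + 80 + 70 + 70 + 50 + 20 = 940 cm.
Lower bound: ⌈940/130⌉ = 8 shelves.
Also, 9 boxes each exceed 65 cm, and no two of those can share a shelf, so at least 9 shelves are needed.
A packing using 9 shelves:
  shelf 1: 120 = 120
  shelf 2: 120 = 120
  shelf 3: 110 + 20 = 130
  shelf 4: 110 = 110
  shelf 5: 110 = 110
  shelf 6: 80 + 50 = 130
  shelf 7: 80 = 80
  shelf 8: 70 = 70
  shelf 9: 70 = 70
This matches the lower bound, so 9 is optimal.

9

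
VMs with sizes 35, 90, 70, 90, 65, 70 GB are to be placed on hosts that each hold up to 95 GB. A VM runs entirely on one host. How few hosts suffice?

6

Total = 90 + 90 + 70 + 70 + 65 + 35 = 420 GB.
Lower bound: ⌈420/95⌉ = 5 hosts.
A packing using 6 hosts:
  host 1: 90 = 90
  host 2: 90 = 90
  host 3: 70 = 70
  host 4: 70 = 70
  host 5: 65 = 65
  host 6: 35 = 35
No arrangement into 5 hosts stays within capacity, so 6 is optimal.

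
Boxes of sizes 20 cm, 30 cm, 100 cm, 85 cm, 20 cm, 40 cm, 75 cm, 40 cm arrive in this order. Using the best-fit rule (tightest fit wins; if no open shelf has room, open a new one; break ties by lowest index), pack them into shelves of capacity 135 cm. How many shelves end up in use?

4

  20 → shelf 1 (new)  [load 20/135]
  30 → shelf 1  [load 50/135]
  100 → shelf 2 (new)  [load 100/135]
  85 → shelf 1  [load 135/135]
  20 → shelf 2  [load 120/135]
  40 → shelf 3 (new)  [load 40/135]
  75 → shelf 3  [load 115/135]
  40 → shelf 4 (new)  [load 40/135]
4 shelves opened.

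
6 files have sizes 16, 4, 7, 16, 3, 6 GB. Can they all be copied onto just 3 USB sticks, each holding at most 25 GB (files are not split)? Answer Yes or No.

A valid assignment using 3 USB sticks:
  USB stick 1: 16 + 7 = 23
  USB stick 2: 16 + 6 + 3 = 25
  USB stick 3: 4 = 4
Every load is within 25 GB, so 3 USB sticks suffice.

Yes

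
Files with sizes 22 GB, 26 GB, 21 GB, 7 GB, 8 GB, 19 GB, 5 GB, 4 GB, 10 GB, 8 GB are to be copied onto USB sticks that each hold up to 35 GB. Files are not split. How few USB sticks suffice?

4

Total = 26 + 22 + 21 + 19 + 10 + 8 + 8 + 7 + 5 + 4 = 130 GB.
Lower bound: ⌈130/35⌉ = 4 USB sticks.
A packing using 4 USB sticks:
  USB stick 1: 26 + 8 = 34
  USB stick 2: 22 + 10 = 32
  USB stick 3: 21 + 8 + 5 = 34
  USB stick 4: 19 + 7 + 4 = 30
This matches the lower bound, so 4 is optimal.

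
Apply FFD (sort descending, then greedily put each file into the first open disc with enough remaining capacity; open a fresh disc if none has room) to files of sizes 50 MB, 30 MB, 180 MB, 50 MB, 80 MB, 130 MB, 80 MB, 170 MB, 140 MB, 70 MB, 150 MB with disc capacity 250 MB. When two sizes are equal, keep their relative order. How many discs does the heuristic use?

5

Sorted descending: 180, 170, 150, 140, 130, 80, 80, 70, 50, 50, 30.
  180 → disc 1 (new)  [load 180/250]
  170 → disc 2 (new)  [load 170/250]
  150 → disc 3 (new)  [load 150/250]
  140 → disc 4 (new)  [load 140/250]
  130 → disc 5 (new)  [load 130/250]
  80 → disc 2  [load 250/250]
  80 → disc 3  [load 230/250]
  70 → disc 1  [load 250/250]
  50 → disc 4  [load 190/250]
  50 → disc 4  [load 240/250]
  30 → disc 5  [load 160/250]
5 discs opened.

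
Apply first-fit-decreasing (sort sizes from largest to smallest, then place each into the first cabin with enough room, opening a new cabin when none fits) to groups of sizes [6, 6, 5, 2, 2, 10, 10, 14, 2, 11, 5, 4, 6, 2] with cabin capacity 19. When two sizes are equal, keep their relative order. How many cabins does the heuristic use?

5

Sorted descending: 14, 11, 10, 10, 6, 6, 6, 5, 5, 4, 2, 2, 2, 2.
  14 → cabin 1 (new)  [load 14/19]
  11 → cabin 2 (new)  [load 11/19]
  10 → cabin 3 (new)  [load 10/19]
  10 → cabin 4 (new)  [load 10/19]
  6 → cabin 2  [load 17/19]
  6 → cabin 3  [load 16/19]
  6 → cabin 4  [load 16/19]
  5 → cabin 1  [load 19/19]
  5 → cabin 5 (new)  [load 5/19]
  4 → cabin 5  [load 9/19]
  2 → cabin 2  [load 19/19]
  2 → cabin 3  [load 18/19]
  2 → cabin 4  [load 18/19]
  2 → cabin 5  [load 11/19]
5 cabins opened.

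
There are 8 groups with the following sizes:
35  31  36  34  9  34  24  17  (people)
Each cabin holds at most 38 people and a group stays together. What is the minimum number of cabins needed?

Total = 36 + 35 + 34 + 34 + 31 + 24 + 17 + 9 = 220 people.
Lower bound: ⌈220/38⌉ = 6 cabins.
A packing using 7 cabins:
  cabin 1: 36 = 36
  cabin 2: 35 = 35
  cabin 3: 34 = 34
  cabin 4: 34 = 34
  cabin 5: 31 = 31
  cabin 6: 24 + 9 = 33
  cabin 7: 17 = 17
No arrangement into 6 cabins stays within capacity, so 7 is optimal.

7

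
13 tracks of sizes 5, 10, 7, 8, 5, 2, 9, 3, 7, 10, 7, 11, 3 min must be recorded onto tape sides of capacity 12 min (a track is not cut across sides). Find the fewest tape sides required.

Total = 11 + 10 + 10 + 9 + 8 + 7 + 7 + 7 + 5 + 5 + 3 + 3 + 2 = 87 min.
Lower bound: ⌈87/12⌉ = 8 tape sides.
A packing using 8 tape sides:
  side 1: 11 = 11
  side 2: 10 + 2 = 12
  side 3: 10 = 10
  side 4: 9 + 3 = 12
  side 5: 8 + 3 = 11
  side 6: 7 + 5 = 12
  side 7: 7 + 5 = 12
  side 8: 7 = 7
This matches the lower bound, so 8 is optimal.

8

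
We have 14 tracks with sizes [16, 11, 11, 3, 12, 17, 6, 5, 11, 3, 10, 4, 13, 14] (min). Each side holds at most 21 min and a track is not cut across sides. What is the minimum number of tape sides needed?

8

Total = 17 + 16 + 14 + 13 + 12 + 11 + 11 + 11 + 10 + 6 + 5 + 4 + 3 + 3 = 136 min.
Lower bound: ⌈136/21⌉ = 7 tape sides.
Also, 8 tracks each exceed 21/2 min, and no two of those can share a side, so at least 8 tape sides are needed.
A packing using 8 tape sides:
  side 1: 17 + 4 = 21
  side 2: 16 + 5 = 21
  side 3: 14 + 6 = 20
  side 4: 13 + 3 + 3 = 19
  side 5: 12 = 12
  side 6: 11 + 10 = 21
  side 7: 11 = 11
  side 8: 11 = 11
This matches the lower bound, so 8 is optimal.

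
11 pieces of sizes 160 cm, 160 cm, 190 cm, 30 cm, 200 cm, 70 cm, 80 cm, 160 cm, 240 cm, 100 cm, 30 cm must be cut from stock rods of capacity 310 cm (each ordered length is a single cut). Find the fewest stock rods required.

6

Total = 240 + 200 + 190 + 160 + 160 + 160 + 100 + 80 + 70 + 30 + 30 = 1420 cm.
Lower bound: ⌈1420/310⌉ = 5 stock rods.
Also, 6 pieces each exceed 155 cm, and no two of those can share a stock rod, so at least 6 stock rods are needed.
A packing using 6 stock rods:
  stock rod 1: 240 + 70 = 310
  stock rod 2: 200 + 100 = 300
  stock rod 3: 190 + 80 + 30 = 300
  stock rod 4: 160 + 30 = 190
  stock rod 5: 160 = 160
  stock rod 6: 160 = 160
This matches the lower bound, so 6 is optimal.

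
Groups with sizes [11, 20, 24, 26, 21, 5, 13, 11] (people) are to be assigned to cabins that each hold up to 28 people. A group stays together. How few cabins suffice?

Total = 26 + 24 + 21 + 20 + 13 + 11 + 11 + 5 = 131 people.
Lower bound: ⌈131/28⌉ = 5 cabins.
A packing using 6 cabins:
  cabin 1: 26 = 26
  cabin 2: 24 = 24
  cabin 3: 21 + 5 = 26
  cabin 4: 20 = 20
  cabin 5: 13 + 11 = 24
  cabin 6: 11 = 11
No arrangement into 5 cabins stays within capacity, so 6 is optimal.

6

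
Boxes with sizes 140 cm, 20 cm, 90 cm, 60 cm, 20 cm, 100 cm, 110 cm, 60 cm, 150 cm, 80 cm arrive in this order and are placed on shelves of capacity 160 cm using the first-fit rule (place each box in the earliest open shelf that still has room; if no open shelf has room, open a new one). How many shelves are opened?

6

  140 → shelf 1 (new)  [load 140/160]
  20 → shelf 1  [load 160/160]
  90 → shelf 2 (new)  [load 90/160]
  60 → shelf 2  [load 150/160]
  20 → shelf 3 (new)  [load 20/160]
  100 → shelf 3  [load 120/160]
  110 → shelf 4 (new)  [load 110/160]
  60 → shelf 5 (new)  [load 60/160]
  150 → shelf 6 (new)  [load 150/160]
  80 → shelf 5  [load 140/160]
6 shelves opened.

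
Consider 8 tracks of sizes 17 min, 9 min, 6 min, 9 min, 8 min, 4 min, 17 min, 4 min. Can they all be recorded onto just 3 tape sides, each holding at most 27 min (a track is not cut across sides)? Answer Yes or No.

Yes

A valid assignment using 3 tape sides:
  side 1: 17 + 9 = 26
  side 2: 17 + 9 = 26
  side 3: 8 + 6 + 4 + 4 = 22
Every load is within 27 min, so 3 tape sides suffice.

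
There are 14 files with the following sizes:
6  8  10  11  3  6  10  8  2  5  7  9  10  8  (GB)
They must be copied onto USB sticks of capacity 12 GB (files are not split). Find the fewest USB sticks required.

Total = 11 + 10 + 10 + 10 + 9 + 8 + 8 + 8 + 7 + 6 + 6 + 5 + 3 + 2 = 103 GB.
Lower bound: ⌈103/12⌉ = 9 USB sticks.
A packing using 10 USB sticks:
  USB stick 1: 11 = 11
  USB stick 2: 10 + 2 = 12
  USB stick 3: 10 = 10
  USB stick 4: 10 = 10
  USB stick 5: 9 + 3 = 12
  USB stick 6: 8 = 8
  USB stick 7: 8 = 8
  USB stick 8: 8 = 8
  USB stick 9: 7 + 5 = 12
  USB stick 10: 6 + 6 = 12
No arrangement into 9 USB sticks stays within capacity, so 10 is optimal.

10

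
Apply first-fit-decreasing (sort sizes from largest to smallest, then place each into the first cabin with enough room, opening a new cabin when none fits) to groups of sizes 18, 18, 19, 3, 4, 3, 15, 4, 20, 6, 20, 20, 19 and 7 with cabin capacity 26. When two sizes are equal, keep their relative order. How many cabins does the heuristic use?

Sorted descending: 20, 20, 20, 19, 19, 18, 18, 15, 7, 6, 4, 4, 3, 3.
  20 → cabin 1 (new)  [load 20/26]
  20 → cabin 2 (new)  [load 20/26]
  20 → cabin 3 (new)  [load 20/26]
  19 → cabin 4 (new)  [load 19/26]
  19 → cabin 5 (new)  [load 19/26]
  18 → cabin 6 (new)  [load 18/26]
  18 → cabin 7 (new)  [load 18/26]
  15 → cabin 8 (new)  [load 15/26]
  7 → cabin 4  [load 26/26]
  6 → cabin 1  [load 26/26]
  4 → cabin 2  [load 24/26]
  4 → cabin 3  [load 24/26]
  3 → cabin 5  [load 22/26]
  3 → cabin 5  [load 25/26]
8 cabins opened.

8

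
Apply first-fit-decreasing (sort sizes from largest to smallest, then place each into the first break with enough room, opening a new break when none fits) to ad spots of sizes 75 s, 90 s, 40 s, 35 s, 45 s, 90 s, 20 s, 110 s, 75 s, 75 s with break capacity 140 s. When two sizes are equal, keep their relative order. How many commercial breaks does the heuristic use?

6

Sorted descending: 110, 90, 90, 75, 75, 75, 45, 40, 35, 20.
  110 → break 1 (new)  [load 110/140]
  90 → break 2 (new)  [load 90/140]
  90 → break 3 (new)  [load 90/140]
  75 → break 4 (new)  [load 75/140]
  75 → break 5 (new)  [load 75/140]
  75 → break 6 (new)  [load 75/140]
  45 → break 2  [load 135/140]
  40 → break 3  [load 130/140]
  35 → break 4  [load 110/140]
  20 → break 1  [load 130/140]
6 commercial breaks opened.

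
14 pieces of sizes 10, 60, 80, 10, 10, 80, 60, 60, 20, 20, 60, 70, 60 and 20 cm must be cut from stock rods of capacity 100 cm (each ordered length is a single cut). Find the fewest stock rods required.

8

Total = 80 + 80 + 70 + 60 + 60 + 60 + 60 + 60 + 20 + 20 + 20 + 10 + 10 + 10 = 620 cm.
Lower bound: ⌈620/100⌉ = 7 stock rods.
Also, 8 pieces each exceed 50 cm, and no two of those can share a stock rod, so at least 8 stock rods are needed.
A packing using 8 stock rods:
  stock rod 1: 80 + 20 = 100
  stock rod 2: 80 + 20 = 100
  stock rod 3: 70 + 20 + 10 = 100
  stock rod 4: 60 + 10 + 10 = 80
  stock rod 5: 60 = 60
  stock rod 6: 60 = 60
  stock rod 7: 60 = 60
  stock rod 8: 60 = 60
This matches the lower bound, so 8 is optimal.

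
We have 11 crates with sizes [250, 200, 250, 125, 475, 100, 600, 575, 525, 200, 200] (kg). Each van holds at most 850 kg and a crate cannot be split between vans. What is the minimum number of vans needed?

5

Total = 600 + 575 + 525 + 475 + 250 + 250 + 200 + 200 + 200 + 125 + 100 = 3500 kg.
Lower bound: ⌈3500/850⌉ = 5 vans.
A packing using 5 vans:
  van 1: 600 + 250 = 850
  van 2: 575 + 250 = 825
  van 3: 525 + 200 + 125 = 850
  van 4: 475 + 200 + 100 = 775
  van 5: 200 = 200
This matches the lower bound, so 5 is optimal.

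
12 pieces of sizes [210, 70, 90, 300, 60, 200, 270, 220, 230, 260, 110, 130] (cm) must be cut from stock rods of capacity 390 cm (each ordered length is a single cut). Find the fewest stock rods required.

Total = 300 + 270 + 260 + 230 + 220 + 210 + 200 + 130 + 110 + 90 + 70 + 60 = 2150 cm.
Lower bound: ⌈2150/390⌉ = 6 stock rods.
Also, 7 pieces each exceed 195 cm, and no two of those can share a stock rod, so at least 7 stock rods are needed.
A packing using 7 stock rods:
  stock rod 1: 300 + 90 = 390
  stock rod 2: 270 + 110 = 380
  stock rod 3: 260 + 130 = 390
  stock rod 4: 230 + 70 + 60 = 360
  stock rod 5: 220 = 220
  stock rod 6: 210 = 210
  stock rod 7: 200 = 200
This matches the lower bound, so 7 is optimal.

7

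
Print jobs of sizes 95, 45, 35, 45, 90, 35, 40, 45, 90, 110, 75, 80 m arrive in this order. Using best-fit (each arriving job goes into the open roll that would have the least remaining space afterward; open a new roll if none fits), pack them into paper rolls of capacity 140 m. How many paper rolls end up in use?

  95 → roll 1 (new)  [load 95/140]
  45 → roll 1  [load 140/140]
  35 → roll 2 (new)  [load 35/140]
  45 → roll 2  [load 80/140]
  90 → roll 3 (new)  [load 90/140]
  35 → roll 3  [load 125/140]
  40 → roll 2  [load 120/140]
  45 → roll 4 (new)  [load 45/140]
  90 → roll 4  [load 135/140]
  110 → roll 5 (new)  [load 110/140]
  75 → roll 6 (new)  [load 75/140]
  80 → roll 7 (new)  [load 80/140]
7 paper rolls opened.

7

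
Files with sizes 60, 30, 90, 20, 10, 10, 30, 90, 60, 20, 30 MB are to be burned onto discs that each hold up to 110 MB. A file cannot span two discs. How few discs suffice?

Total = 90 + 90 + 60 + 60 + 30 + 30 + 30 + 20 + 20 + 10 + 10 = 450 MB.
Lower bound: ⌈450/110⌉ = 5 discs.
A packing using 5 discs:
  disc 1: 90 + 20 = 110
  disc 2: 90 + 20 = 110
  disc 3: 60 + 30 + 10 + 10 = 110
  disc 4: 60 + 30 = 90
  disc 5: 30 = 30
This matches the lower bound, so 5 is optimal.

5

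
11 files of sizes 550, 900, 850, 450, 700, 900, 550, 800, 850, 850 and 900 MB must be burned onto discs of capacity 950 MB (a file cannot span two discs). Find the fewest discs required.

Total = 900 + 900 + 900 + 850 + 850 + 850 + 800 + 700 + 550 + 550 + 450 = 8300 MB.
Lower bound: ⌈8300/950⌉ = 9 discs.
Also, 10 files each exceed 475 MB, and no two of those can share a disc, so at least 10 discs are needed.
A packing using 11 discs:
  disc 1: 900 = 900
  disc 2: 900 = 900
  disc 3: 900 = 900
  disc 4: 850 = 850
  disc 5: 850 = 850
  disc 6: 850 = 850
  disc 7: 800 = 800
  disc 8: 700 = 700
  disc 9: 550 = 550
  disc 10: 550 = 550
  disc 11: 450 = 450
No arrangement into 10 discs stays within capacity, so 11 is optimal.

11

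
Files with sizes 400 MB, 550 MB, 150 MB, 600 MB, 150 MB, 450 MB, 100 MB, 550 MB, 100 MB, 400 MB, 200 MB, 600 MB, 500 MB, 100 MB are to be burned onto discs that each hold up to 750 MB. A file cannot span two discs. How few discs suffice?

8

Total = 600 + 600 + 550 + 550 + 500 + 450 + 400 + 400 + 200 + 150 + 150 + 100 + 100 + 100 = 4850 MB.
Lower bound: ⌈4850/750⌉ = 7 discs.
Also, 8 files each exceed 375 MB, and no two of those can share a disc, so at least 8 discs are needed.
A packing using 8 discs:
  disc 1: 600 + 150 = 750
  disc 2: 600 + 150 = 750
  disc 3: 550 + 200 = 750
  disc 4: 550 + 100 + 100 = 750
  disc 5: 500 + 100 = 600
  disc 6: 450 = 450
  disc 7: 400 = 400
  disc 8: 400 = 400
This matches the lower bound, so 8 is optimal.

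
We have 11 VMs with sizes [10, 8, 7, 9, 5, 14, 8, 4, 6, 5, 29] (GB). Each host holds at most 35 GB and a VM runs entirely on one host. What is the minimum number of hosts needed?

Total = 29 + 14 + 10 + 9 + 8 + 8 + 7 + 6 + 5 + 5 + 4 = 105 GB.
Lower bound: ⌈105/35⌉ = 3 hosts.
A packing using 3 hosts:
  host 1: 29 + 6 = 35
  host 2: 14 + 10 + 7 + 4 = 35
  host 3: 9 + 8 + 8 + 5 + 5 = 35
This matches the lower bound, so 3 is optimal.

3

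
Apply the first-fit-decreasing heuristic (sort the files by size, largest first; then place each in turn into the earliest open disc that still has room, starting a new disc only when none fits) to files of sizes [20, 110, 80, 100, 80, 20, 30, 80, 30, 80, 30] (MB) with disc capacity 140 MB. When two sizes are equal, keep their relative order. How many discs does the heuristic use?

6

Sorted descending: 110, 100, 80, 80, 80, 80, 30, 30, 30, 20, 20.
  110 → disc 1 (new)  [load 110/140]
  100 → disc 2 (new)  [load 100/140]
  80 → disc 3 (new)  [load 80/140]
  80 → disc 4 (new)  [load 80/140]
  80 → disc 5 (new)  [load 80/140]
  80 → disc 6 (new)  [load 80/140]
  30 → disc 1  [load 140/140]
  30 → disc 2  [load 130/140]
  30 → disc 3  [load 110/140]
  20 → disc 3  [load 130/140]
  20 → disc 4  [load 100/140]
6 discs opened.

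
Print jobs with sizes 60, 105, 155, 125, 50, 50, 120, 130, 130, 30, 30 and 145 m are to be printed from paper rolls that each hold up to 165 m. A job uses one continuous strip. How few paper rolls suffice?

Total = 155 + 145 + 130 + 130 + 125 + 120 + 105 + 60 + 50 + 50 + 30 + 30 = 1130 m.
Lower bound: ⌈1130/165⌉ = 7 paper rolls.
A packing using 8 paper rolls:
  roll 1: 155 = 155
  roll 2: 145 = 145
  roll 3: 130 + 30 = 160
  roll 4: 130 + 30 = 160
  roll 5: 125 = 125
  roll 6: 120 = 120
  roll 7: 105 + 60 = 165
  roll 8: 50 + 50 = 100
No arrangement into 7 paper rolls stays within capacity, so 8 is optimal.

8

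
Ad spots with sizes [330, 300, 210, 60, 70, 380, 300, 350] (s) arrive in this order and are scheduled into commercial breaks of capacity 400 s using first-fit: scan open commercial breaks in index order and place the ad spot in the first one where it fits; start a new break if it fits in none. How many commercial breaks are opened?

6

  330 → break 1 (new)  [load 330/400]
  300 → break 2 (new)  [load 300/400]
  210 → break 3 (new)  [load 210/400]
  60 → break 1  [load 390/400]
  70 → break 2  [load 370/400]
  380 → break 4 (new)  [load 380/400]
  300 → break 5 (new)  [load 300/400]
  350 → break 6 (new)  [load 350/400]
6 commercial breaks opened.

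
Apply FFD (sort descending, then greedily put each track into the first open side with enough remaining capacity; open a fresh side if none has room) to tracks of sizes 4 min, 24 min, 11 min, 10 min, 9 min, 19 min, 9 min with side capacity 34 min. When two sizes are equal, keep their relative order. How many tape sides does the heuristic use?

Sorted descending: 24, 19, 11, 10, 9, 9, 4.
  24 → side 1 (new)  [load 24/34]
  19 → side 2 (new)  [load 19/34]
  11 → side 2  [load 30/34]
  10 → side 1  [load 34/34]
  9 → side 3 (new)  [load 9/34]
  9 → side 3  [load 18/34]
  4 → side 2  [load 34/34]
3 tape sides opened.

3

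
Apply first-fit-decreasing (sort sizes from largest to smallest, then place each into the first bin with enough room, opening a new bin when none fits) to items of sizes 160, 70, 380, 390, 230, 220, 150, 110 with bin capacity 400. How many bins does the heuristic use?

Sorted descending: 390, 380, 230, 220, 160, 150, 110, 70.
  390 → bin 1 (new)  [load 390/400]
  380 → bin 2 (new)  [load 380/400]
  230 → bin 3 (new)  [load 230/400]
  220 → bin 4 (new)  [load 220/400]
  160 → bin 3  [load 390/400]
  150 → bin 4  [load 370/400]
  110 → bin 5 (new)  [load 110/400]
  70 → bin 5  [load 180/400]
5 bins opened.

5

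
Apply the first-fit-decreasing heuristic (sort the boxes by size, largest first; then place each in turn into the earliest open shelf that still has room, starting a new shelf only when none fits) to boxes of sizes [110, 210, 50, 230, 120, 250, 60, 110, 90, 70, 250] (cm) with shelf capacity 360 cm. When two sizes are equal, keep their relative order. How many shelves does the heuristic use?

5

Sorted descending: 250, 250, 230, 210, 120, 110, 110, 90, 70, 60, 50.
  250 → shelf 1 (new)  [load 250/360]
  250 → shelf 2 (new)  [load 250/360]
  230 → shelf 3 (new)  [load 230/360]
  210 → shelf 4 (new)  [load 210/360]
  120 → shelf 3  [load 350/360]
  110 → shelf 1  [load 360/360]
  110 → shelf 2  [load 360/360]
  90 → shelf 4  [load 300/360]
  70 → shelf 5 (new)  [load 70/360]
  60 → shelf 4  [load 360/360]
  50 → shelf 5  [load 120/360]
5 shelves opened.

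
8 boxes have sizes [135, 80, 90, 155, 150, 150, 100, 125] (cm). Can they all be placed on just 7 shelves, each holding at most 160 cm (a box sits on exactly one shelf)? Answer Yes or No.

Total = 985 cm; ⌈985/160⌉ = 7.
The bound of 7 does not rule out 7, but exhaustive search shows no assignment into 7 shelves of capacity 160 cm exists — the minimum is 8.

No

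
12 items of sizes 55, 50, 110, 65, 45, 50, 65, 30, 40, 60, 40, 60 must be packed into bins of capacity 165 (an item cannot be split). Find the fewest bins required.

Total = 110 + 65 + 65 + 60 + 60 + 55 + 50 + 50 + 45 + 40 + 40 + 30 = 670.
Lower bound: ⌈670/165⌉ = 5 bins.
A packing using 5 bins:
  bin 1: 110 + 55 = 165
  bin 2: 65 + 65 + 30 = 160
  bin 3: 60 + 60 + 45 = 165
  bin 4: 50 + 50 + 40 = 140
  bin 5: 40 = 40
This matches the lower bound, so 5 is optimal.

5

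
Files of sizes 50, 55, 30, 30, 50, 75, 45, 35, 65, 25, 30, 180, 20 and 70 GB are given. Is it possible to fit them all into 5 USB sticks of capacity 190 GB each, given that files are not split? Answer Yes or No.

Yes

A valid assignment using 5 USB sticks:
  USB stick 1: 180 = 180
  USB stick 2: 75 + 70 + 45 = 190
  USB stick 3: 65 + 55 + 50 + 20 = 190
  USB stick 4: 50 + 35 + 30 + 30 + 30 = 175
  USB stick 5: 25 = 25
Every load is within 190 GB, so 5 USB sticks suffice.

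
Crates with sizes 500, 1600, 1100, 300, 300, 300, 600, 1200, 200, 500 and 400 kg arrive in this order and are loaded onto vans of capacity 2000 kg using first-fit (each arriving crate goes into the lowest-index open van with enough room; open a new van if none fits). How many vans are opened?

4

  500 → van 1 (new)  [load 500/2000]
  1600 → van 2 (new)  [load 1600/2000]
  1100 → van 1  [load 1600/2000]
  300 → van 1  [load 1900/2000]
  300 → van 2  [load 1900/2000]
  300 → van 3 (new)  [load 300/2000]
  600 → van 3  [load 900/2000]
  1200 → van 4 (new)  [load 1200/2000]
  200 → van 3  [load 1100/2000]
  500 → van 3  [load 1600/2000]
  400 → van 3  [load 2000/2000]
4 vans opened.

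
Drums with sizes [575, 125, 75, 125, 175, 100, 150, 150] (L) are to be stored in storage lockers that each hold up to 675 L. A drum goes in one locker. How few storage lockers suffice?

3

Total = 575 + 175 + 150 + 150 + 125 + 125 + 100 + 75 = 1475 L.
Lower bound: ⌈1475/675⌉ = 3 storage lockers.
A packing using 3 storage lockers:
  locker 1: 575 + 100 = 675
  locker 2: 175 + 150 + 150 + 125 + 75 = 675
  locker 3: 125 = 125
This matches the lower bound, so 3 is optimal.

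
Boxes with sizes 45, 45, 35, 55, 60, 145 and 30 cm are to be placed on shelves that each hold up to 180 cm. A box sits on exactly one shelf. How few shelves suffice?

Total = 145 + 60 + 55 + 45 + 45 + 35 + 30 = 415 cm.
Lower bound: ⌈415/180⌉ = 3 shelves.
A packing using 3 shelves:
  shelf 1: 145 + 35 = 180
  shelf 2: 60 + 55 + 45 = 160
  shelf 3: 45 + 30 = 75
This matches the lower bound, so 3 is optimal.

3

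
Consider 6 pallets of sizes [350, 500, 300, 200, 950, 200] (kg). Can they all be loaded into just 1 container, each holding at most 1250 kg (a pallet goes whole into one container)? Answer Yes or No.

No

Total = 2500 kg; ⌈2500/1250⌉ = 2.
At least 2 containers are required, but only 1 is allowed.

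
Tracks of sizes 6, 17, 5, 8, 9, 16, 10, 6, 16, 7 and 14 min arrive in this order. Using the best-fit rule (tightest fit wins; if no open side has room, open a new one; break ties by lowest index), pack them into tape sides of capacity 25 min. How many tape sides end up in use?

  6 → side 1 (new)  [load 6/25]
  17 → side 1  [load 23/25]
  5 → side 2 (new)  [load 5/25]
  8 → side 2  [load 13/25]
  9 → side 2  [load 22/25]
  16 → side 3 (new)  [load 16/25]
  10 → side 4 (new)  [load 10/25]
  6 → side 3  [load 22/25]
  16 → side 5 (new)  [load 16/25]
  7 → side 5  [load 23/25]
  14 → side 4  [load 24/25]
5 tape sides opened.

5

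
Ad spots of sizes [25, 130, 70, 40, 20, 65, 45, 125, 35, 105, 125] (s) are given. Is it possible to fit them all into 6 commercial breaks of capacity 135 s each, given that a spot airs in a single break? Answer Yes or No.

No

Total = 785 s; ⌈785/135⌉ = 6.
The bound of 6 does not rule out 6, but exhaustive search shows no assignment into 6 commercial breaks of capacity 135 s exists — the minimum is 7.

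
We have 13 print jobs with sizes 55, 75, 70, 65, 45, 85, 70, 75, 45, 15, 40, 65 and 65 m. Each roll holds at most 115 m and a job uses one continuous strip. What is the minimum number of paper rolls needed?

9

Total = 85 + 75 + 75 + 70 + 70 + 65 + 65 + 65 + 55 + 45 + 45 + 40 + 15 = 770 m.
Lower bound: ⌈770/115⌉ = 7 paper rolls.
Also, 8 print jobs each exceed 115/2 m, and no two of those can share a roll, so at least 8 paper rolls are needed.
A packing using 9 paper rolls:
  roll 1: 85 + 15 = 100
  roll 2: 75 + 40 = 115
  roll 3: 75 = 75
  roll 4: 70 + 45 = 115
  roll 5: 70 + 45 = 115
  roll 6: 65 = 65
  roll 7: 65 = 65
  roll 8: 65 = 65
  roll 9: 55 = 55
No arrangement into 8 paper rolls stays within capacity, so 9 is optimal.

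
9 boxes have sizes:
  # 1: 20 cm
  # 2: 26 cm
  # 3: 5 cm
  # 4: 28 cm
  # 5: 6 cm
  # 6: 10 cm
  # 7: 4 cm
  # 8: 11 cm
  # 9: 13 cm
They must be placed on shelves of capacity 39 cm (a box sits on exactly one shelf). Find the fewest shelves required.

Total = 28 + 26 + 20 + 13 + 11 + 10 + 6 + 5 + 4 = 123 cm.
Lower bound: ⌈123/39⌉ = 4 shelves.
A packing using 4 shelves:
  shelf 1: 28 + 11 = 39
  shelf 2: 26 + 13 = 39
  shelf 3: 20 + 10 + 6 = 36
  shelf 4: 5 + 4 = 9
This matches the lower bound, so 4 is optimal.

4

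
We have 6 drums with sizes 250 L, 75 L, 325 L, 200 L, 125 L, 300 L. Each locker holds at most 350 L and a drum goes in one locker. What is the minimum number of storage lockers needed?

4

Total = 325 + 300 + 250 + 200 + 125 + 75 = 1275 L.
Lower bound: ⌈1275/350⌉ = 4 storage lockers.
A packing using 4 storage lockers:
  locker 1: 325 = 325
  locker 2: 300 = 300
  locker 3: 250 + 75 = 325
  locker 4: 200 + 125 = 325
This matches the lower bound, so 4 is optimal.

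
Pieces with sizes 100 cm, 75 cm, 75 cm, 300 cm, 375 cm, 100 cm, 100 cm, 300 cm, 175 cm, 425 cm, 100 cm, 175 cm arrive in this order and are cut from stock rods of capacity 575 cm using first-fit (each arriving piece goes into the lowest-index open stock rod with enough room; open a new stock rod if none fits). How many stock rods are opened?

5

  100 → stock rod 1 (new)  [load 100/575]
  75 → stock rod 1  [load 175/575]
  75 → stock rod 1  [load 250/575]
  300 → stock rod 1  [load 550/575]
  375 → stock rod 2 (new)  [load 375/575]
  100 → stock rod 2  [load 475/575]
  100 → stock rod 2  [load 575/575]
  300 → stock rod 3 (new)  [load 300/575]
  175 → stock rod 3  [load 475/575]
  425 → stock rod 4 (new)  [load 425/575]
  100 → stock rod 3  [load 575/575]
  175 → stock rod 5 (new)  [load 175/575]
5 stock rods opened.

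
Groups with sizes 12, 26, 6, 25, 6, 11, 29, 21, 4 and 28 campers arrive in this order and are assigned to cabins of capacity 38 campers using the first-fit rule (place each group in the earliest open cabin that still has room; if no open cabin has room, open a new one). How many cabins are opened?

  12 → cabin 1 (new)  [load 12/38]
  26 → cabin 1  [load 38/38]
  6 → cabin 2 (new)  [load 6/38]
  25 → cabin 2  [load 31/38]
  6 → cabin 2  [load 37/38]
  11 → cabin 3 (new)  [load 11/38]
  29 → cabin 4 (new)  [load 29/38]
  21 → cabin 3  [load 32/38]
  4 → cabin 3  [load 36/38]
  28 → cabin 5 (new)  [load 28/38]
5 cabins opened.

5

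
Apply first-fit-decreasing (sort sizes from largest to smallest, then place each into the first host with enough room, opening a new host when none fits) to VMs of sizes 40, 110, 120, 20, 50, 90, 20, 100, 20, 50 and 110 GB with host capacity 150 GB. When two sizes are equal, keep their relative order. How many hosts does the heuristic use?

5

Sorted descending: 120, 110, 110, 100, 90, 50, 50, 40, 20, 20, 20.
  120 → host 1 (new)  [load 120/150]
  110 → host 2 (new)  [load 110/150]
  110 → host 3 (new)  [load 110/150]
  100 → host 4 (new)  [load 100/150]
  90 → host 5 (new)  [load 90/150]
  50 → host 4  [load 150/150]
  50 → host 5  [load 140/150]
  40 → host 2  [load 150/150]
  20 → host 1  [load 140/150]
  20 → host 3  [load 130/150]
  20 → host 3  [load 150/150]
5 hosts opened.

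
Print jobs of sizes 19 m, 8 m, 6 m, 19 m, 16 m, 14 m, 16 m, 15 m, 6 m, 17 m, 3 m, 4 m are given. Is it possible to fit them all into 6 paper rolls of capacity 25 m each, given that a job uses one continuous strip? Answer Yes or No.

Total = 143 m; ⌈143/25⌉ = 6.
7 print jobs each exceed half the capacity and cannot share a roll, forcing at least 7 paper rolls.
At least 7 paper rolls are required, but only 6 are allowed.

No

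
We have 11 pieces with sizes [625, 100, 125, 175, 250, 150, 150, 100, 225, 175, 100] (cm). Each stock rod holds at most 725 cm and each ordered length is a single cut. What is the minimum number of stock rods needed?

Total = 625 + 250 + 225 + 175 + 175 + 150 + 150 + 125 + 100 + 100 + 100 = 2175 cm.
Lower bound: ⌈2175/725⌉ = 3 stock rods.
A packing using 3 stock rods:
  stock rod 1: 625 + 100 = 725
  stock rod 2: 250 + 225 + 150 + 100 = 725
  stock rod 3: 175 + 175 + 150 + 125 + 100 = 725
This matches the lower bound, so 3 is optimal.

3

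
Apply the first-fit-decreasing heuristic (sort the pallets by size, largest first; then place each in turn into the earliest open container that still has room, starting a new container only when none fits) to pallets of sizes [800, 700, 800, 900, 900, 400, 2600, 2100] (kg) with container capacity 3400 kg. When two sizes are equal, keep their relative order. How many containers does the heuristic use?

Sorted descending: 2600, 2100, 900, 900, 800, 800, 700, 400.
  2600 → container 1 (new)  [load 2600/3400]
  2100 → container 2 (new)  [load 2100/3400]
  900 → container 2  [load 3000/3400]
  900 → container 3 (new)  [load 900/3400]
  800 → container 1  [load 3400/3400]
  800 → container 3  [load 1700/3400]
  700 → container 3  [load 2400/3400]
  400 → container 2  [load 3400/3400]
3 containers opened.

3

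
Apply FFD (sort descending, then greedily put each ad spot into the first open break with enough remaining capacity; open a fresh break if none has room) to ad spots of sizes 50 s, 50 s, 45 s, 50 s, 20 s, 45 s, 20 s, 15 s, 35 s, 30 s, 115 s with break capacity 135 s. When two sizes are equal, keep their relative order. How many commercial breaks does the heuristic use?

4

Sorted descending: 115, 50, 50, 50, 45, 45, 35, 30, 20, 20, 15.
  115 → break 1 (new)  [load 115/135]
  50 → break 2 (new)  [load 50/135]
  50 → break 2  [load 100/135]
  50 → break 3 (new)  [load 50/135]
  45 → break 3  [load 95/135]
  45 → break 4 (new)  [load 45/135]
  35 → break 2  [load 135/135]
  30 → break 3  [load 125/135]
  20 → break 1  [load 135/135]
  20 → break 4  [load 65/135]
  15 → break 4  [load 80/135]
4 commercial breaks opened.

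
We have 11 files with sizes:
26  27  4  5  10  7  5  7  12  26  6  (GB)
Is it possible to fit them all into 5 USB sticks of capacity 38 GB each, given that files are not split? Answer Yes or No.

A valid assignment using 4 USB sticks:
  USB stick 1: 27 + 10 = 37
  USB stick 2: 26 + 12 = 38
  USB stick 3: 26 + 7 + 5 = 38
  USB stick 4: 7 + 6 + 5 + 4 = 22
That uses only 4 ≤ 5, so 5 USB sticks are enough.

Yes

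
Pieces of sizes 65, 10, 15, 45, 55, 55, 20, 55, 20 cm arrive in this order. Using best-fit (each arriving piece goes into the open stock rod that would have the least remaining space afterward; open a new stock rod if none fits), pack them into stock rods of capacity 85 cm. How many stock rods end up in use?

5

  65 → stock rod 1 (new)  [load 65/85]
  10 → stock rod 1  [load 75/85]
  15 → stock rod 2 (new)  [load 15/85]
  45 → stock rod 2  [load 60/85]
  55 → stock rod 3 (new)  [load 55/85]
  55 → stock rod 4 (new)  [load 55/85]
  20 → stock rod 2  [load 80/85]
  55 → stock rod 5 (new)  [load 55/85]
  20 → stock rod 3  [load 75/85]
5 stock rods opened.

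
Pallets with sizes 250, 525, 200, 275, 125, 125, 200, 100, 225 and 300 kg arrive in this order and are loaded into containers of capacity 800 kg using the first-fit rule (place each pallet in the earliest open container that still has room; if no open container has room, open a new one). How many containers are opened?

4

  250 → container 1 (new)  [load 250/800]
  525 → container 1  [load 775/800]
  200 → container 2 (new)  [load 200/800]
  275 → container 2  [load 475/800]
  125 → container 2  [load 600/800]
  125 → container 2  [load 725/800]
  200 → container 3 (new)  [load 200/800]
  100 → container 3  [load 300/800]
  225 → container 3  [load 525/800]
  300 → container 4 (new)  [load 300/800]
4 containers opened.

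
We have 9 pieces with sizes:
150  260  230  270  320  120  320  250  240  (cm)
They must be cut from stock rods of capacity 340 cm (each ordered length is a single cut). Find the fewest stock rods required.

Total = 320 + 320 + 270 + 260 + 250 + 240 + 230 + 150 + 120 = 2160 cm.
Lower bound: ⌈2160/340⌉ = 7 stock rods.
A packing using 8 stock rods:
  stock rod 1: 320 = 320
  stock rod 2: 320 = 320
  stock rod 3: 270 = 270
  stock rod 4: 260 = 260
  stock rod 5: 250 = 250
  stock rod 6: 240 = 240
  stock rod 7: 230 = 230
  stock rod 8: 150 + 120 = 270
No arrangement into 7 stock rods stays within capacity, so 8 is optimal.

8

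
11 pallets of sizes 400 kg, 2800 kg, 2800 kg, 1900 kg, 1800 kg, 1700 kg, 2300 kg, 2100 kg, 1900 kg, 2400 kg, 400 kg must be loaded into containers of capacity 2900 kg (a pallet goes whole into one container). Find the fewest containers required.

Total = 2800 + 2800 + 2400 + 2300 + 2100 + 1900 + 1900 + 1800 + 1700 + 400 + 400 = 20500 kg.
Lower bound: ⌈20500/2900⌉ = 8 containers.
Also, 9 pallets each exceed 1450 kg, and no two of those can share a container, so at least 9 containers are needed.
A packing using 9 containers:
  container 1: 2800 = 2800
  container 2: 2800 = 2800
  container 3: 2400 + 400 = 2800
  container 4: 2300 + 400 = 2700
  container 5: 2100 = 2100
  container 6: 1900 = 1900
  container 7: 1900 = 1900
  container 8: 1800 = 1800
  container 9: 1700 = 1700
This matches the lower bound, so 9 is optimal.

9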